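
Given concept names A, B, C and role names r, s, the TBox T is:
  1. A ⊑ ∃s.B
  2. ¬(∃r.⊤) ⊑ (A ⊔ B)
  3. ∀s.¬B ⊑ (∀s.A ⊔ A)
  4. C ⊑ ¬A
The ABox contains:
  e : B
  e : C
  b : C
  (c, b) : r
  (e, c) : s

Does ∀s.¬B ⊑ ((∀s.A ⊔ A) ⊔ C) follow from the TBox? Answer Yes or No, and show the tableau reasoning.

1. ∀s.¬B ⊑ ((∀s.A ⊔ A) ⊔ C)  ⇔  (∀s.¬B ⊓ ((∃s.¬A ⊓ ¬A) ⊓ ¬C)) unsat w.r.t. T
   all branches close; clash {A, ¬A} at x₀
2. Hence ∀s.¬B ⊑ ((∀s.A ⊔ A) ⊔ C): entailed.

Yes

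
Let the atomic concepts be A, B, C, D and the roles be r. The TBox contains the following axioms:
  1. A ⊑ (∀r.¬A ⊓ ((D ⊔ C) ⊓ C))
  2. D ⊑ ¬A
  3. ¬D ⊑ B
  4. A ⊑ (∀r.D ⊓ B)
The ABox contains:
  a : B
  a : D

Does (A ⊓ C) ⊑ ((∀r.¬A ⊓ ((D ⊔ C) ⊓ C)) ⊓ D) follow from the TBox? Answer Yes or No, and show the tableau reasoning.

No

1. (A ⊓ C) ⊑ ((∀r.¬A ⊓ ((D ⊔ C) ⊓ C)) ⊓ D)  ⇔  ((A ⊓ C) ⊓ ((∃r.A ⊔ ((¬D ⊓ ¬C) ⊔ ¬C)) ⊔ ¬D)) unsat w.r.t. T
   apply at x₀: A⊑(∀r.¬A ⊓ ((D ⊔ C) ⊓ C)); A⊑(∀r.D ⊓ B)
   open: L(x₀) ⊇ {A, B, C, ¬D, ∀r.D, …}
2. Hence (A ⊓ C) ⊑ ((∀r.¬A ⊓ ((D ⊔ C) ⊓ C)) ⊓ D): not entailed.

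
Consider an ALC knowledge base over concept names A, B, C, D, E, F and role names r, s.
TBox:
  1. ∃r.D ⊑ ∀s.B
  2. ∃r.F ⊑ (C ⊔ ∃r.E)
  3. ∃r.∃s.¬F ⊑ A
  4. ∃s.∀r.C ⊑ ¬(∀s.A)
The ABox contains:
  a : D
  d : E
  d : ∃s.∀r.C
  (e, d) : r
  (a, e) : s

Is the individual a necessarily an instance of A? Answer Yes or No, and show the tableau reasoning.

1. a : A?  L(a) = {D} ∪ {¬A}
   open: L(a) ⊇ {D, ¬A, ∀r.¬D, ∀r.¬F, ∀r.∀s.F, …} — a ∉ A possible
2. Hence a : A: not entailed.

No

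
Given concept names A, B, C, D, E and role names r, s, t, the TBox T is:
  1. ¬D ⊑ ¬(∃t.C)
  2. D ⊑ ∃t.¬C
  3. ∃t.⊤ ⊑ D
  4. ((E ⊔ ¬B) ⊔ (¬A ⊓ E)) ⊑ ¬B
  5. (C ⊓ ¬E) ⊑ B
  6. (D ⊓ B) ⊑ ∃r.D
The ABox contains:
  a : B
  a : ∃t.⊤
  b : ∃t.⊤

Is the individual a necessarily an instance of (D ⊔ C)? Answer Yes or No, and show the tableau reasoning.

1. a : (D ⊔ C)?  L(a) = {B, ∃t.⊤} ∪ {(¬D ⊓ ¬C)}
   clash {D, ¬D} at a — a ∈ (D ⊔ C)
2. Hence a : (D ⊔ C): entailed.

Yes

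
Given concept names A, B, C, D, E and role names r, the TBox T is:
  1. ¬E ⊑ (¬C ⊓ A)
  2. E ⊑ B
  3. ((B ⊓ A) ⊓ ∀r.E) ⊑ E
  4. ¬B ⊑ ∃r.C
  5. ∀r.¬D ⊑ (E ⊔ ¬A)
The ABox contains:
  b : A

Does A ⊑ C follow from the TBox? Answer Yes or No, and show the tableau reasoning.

1. A ⊑ C  ⇔  (A ⊓ ¬C) unsat w.r.t. T
   open: L(x₀) ⊇ {A, B, E, ¬C, ∃r.D} (+ ∃-successors)
2. Hence A ⊑ C: not entailed.

No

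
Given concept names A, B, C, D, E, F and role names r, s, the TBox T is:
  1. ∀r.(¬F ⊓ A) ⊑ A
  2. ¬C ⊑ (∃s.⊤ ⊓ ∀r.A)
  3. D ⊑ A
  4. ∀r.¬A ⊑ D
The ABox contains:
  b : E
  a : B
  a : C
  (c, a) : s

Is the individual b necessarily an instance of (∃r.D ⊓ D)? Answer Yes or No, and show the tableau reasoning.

No

1. b : (∃r.D ⊓ D)?  L(b) = {E} ∪ {(∀r.¬D ⊔ ¬D)}
   open: L(b) ⊇ {C, E, ¬D, ∃r.(F ⊔ ¬A), ∃r.A} (+ ∃-successors) — b ∉ (∃r.D ⊓ D) possible
2. Hence b : (∃r.D ⊓ D): not entailed.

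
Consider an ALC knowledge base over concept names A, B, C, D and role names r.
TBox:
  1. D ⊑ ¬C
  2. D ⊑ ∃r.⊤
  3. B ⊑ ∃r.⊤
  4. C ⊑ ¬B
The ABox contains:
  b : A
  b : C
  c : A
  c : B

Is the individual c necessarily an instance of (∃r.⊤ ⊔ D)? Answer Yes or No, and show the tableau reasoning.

Yes

1. c : (∃r.⊤ ⊔ D)?  L(c) = {A, B} ∪ {(∀r.⊥ ⊓ ¬D)}
   clash {B, ¬B} at c — c ∈ (∃r.⊤ ⊔ D)
2. Hence c : (∃r.⊤ ⊔ D): entailed.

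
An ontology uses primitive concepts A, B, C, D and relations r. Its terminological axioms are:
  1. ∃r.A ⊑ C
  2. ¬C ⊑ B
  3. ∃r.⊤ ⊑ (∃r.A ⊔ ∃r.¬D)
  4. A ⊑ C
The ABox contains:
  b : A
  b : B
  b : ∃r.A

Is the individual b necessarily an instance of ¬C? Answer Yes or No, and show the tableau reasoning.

1. b : ¬C?  L(b) = {A, B, ∃r.A} ∪ {C}
   open: L(b) ⊇ {A, B, C, ∃r.A} (+ ∃-successors) — b ∉ ¬C possible
2. Hence b : ¬C: not entailed.

No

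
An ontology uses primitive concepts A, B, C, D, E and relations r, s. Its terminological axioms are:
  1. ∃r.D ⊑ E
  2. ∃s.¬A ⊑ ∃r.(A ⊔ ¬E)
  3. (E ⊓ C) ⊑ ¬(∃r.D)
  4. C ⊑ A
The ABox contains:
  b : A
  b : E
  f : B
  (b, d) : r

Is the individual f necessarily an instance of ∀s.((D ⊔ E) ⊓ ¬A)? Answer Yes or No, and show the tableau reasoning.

1. f : ∀s.((D ⊔ E) ⊓ ¬A)?  L(f) = {B} ∪ {∃s.((¬D ⊓ ¬E) ⊔ A)}
   open: L(f) ⊇ {B, ¬C, ∀r.¬D, ∀s.A, ∃s.((¬D ⊓ ¬E) ⊔ A)} (+ ∃-successors) — f ∉ ∀s.((D ⊔ E) ⊓ ¬A) possible
2. Hence f : ∀s.((D ⊔ E) ⊓ ¬A): not entailed.

No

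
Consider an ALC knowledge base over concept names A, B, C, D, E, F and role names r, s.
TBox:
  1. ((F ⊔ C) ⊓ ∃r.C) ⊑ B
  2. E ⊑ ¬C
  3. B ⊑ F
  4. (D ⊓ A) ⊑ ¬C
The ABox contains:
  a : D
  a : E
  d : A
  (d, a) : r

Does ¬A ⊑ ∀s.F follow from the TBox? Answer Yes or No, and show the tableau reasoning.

1. ¬A ⊑ ∀s.F  ⇔  (¬A ⊓ ∃s.¬F) unsat w.r.t. T
   open: L(x₀) ⊇ {¬A, ¬B, ¬C, ¬E, ¬F, …} (+ ∃-successors)
2. Hence ¬A ⊑ ∀s.F: not entailed.

No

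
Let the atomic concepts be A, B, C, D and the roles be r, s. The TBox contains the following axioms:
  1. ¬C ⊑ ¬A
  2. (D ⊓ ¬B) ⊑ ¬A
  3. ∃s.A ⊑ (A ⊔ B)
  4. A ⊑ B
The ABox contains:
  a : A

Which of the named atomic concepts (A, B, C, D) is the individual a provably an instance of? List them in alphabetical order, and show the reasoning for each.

1. a : A?  L(a) = {A} ∪ {¬A}
   clash {A, ¬A} at a — a ∈ A
2. a : B?  L(a) = {A} ∪ {¬B}
   clash {A, ¬A} at a — a ∈ B
3. a : C?  L(a) = {A} ∪ {¬C}
   clash {A, ¬A} at a — a ∈ C
4. a : D?  L(a) = {A} ∪ {¬D}
   apply at a: A⊑B
   open: L(a) ⊇ {A, B, C, ¬D, ∀s.¬A} — a ∉ D possible
5. Entailed for a: {A, B, C}

{A, B, C}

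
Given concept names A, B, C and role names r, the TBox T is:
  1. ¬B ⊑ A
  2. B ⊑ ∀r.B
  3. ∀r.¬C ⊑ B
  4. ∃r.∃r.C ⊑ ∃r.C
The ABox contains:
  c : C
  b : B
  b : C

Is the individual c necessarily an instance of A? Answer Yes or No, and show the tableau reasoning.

No

1. c : A?  L(c) = {C} ∪ {¬A}
   open: L(c) ⊇ {B, C, ¬A, ∀r.B, ∀r.∀r.¬C} — c ∉ A possible
2. Hence c : A: not entailed.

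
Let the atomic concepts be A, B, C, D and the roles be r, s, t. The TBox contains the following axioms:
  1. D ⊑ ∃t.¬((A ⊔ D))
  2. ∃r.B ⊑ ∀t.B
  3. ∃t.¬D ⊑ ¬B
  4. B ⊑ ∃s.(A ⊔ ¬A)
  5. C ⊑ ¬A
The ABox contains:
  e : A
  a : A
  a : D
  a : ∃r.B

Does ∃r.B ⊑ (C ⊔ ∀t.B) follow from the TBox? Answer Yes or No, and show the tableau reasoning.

Yes

1. ∃r.B ⊑ (C ⊔ ∀t.B)  ⇔  (∃r.B ⊓ (¬C ⊓ ∃t.¬B)) unsat w.r.t. T
   all branches close; clash {B, ¬B} at an ∃-successor
2. Hence ∃r.B ⊑ (C ⊔ ∀t.B): entailed.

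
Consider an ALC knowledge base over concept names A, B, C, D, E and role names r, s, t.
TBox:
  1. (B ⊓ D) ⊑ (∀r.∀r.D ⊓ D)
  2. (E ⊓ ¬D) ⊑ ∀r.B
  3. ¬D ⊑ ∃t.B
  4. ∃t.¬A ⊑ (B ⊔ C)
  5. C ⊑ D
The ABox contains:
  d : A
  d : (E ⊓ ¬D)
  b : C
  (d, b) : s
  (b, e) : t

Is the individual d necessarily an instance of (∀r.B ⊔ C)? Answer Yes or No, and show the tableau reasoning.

Yes

1. d : (∀r.B ⊔ C)?  L(d) = {A, (E ⊓ ¬D)} ∪ {(∃r.¬B ⊓ ¬C)}
   clash {C, ¬C} at d — d ∈ (∀r.B ⊔ C)
2. Hence d : (∀r.B ⊔ C): entailed.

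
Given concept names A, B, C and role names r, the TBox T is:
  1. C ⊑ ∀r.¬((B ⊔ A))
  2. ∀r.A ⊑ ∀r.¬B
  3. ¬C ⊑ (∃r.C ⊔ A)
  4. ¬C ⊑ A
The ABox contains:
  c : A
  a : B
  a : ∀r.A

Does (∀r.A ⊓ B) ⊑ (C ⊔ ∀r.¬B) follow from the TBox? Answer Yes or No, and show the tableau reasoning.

Yes

1. (∀r.A ⊓ B) ⊑ (C ⊔ ∀r.¬B)  ⇔  ((∀r.A ⊓ B) ⊓ (¬C ⊓ ∃r.B)) unsat w.r.t. T
   all branches close; clash {B, ¬B} at an ∃-successor
2. Hence (∀r.A ⊓ B) ⊑ (C ⊔ ∀r.¬B): entailed.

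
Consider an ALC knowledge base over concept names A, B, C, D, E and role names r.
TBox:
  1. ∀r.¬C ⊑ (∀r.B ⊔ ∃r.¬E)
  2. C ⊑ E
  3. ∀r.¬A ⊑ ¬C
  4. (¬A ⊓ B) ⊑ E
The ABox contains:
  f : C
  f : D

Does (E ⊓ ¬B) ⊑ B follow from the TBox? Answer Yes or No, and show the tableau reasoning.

No

1. (E ⊓ ¬B) ⊑ B  ⇔  ((E ⊓ ¬B) ⊓ ¬B) unsat w.r.t. T
   open: L(x₀) ⊇ {E, ¬B, ∃r.A, ∃r.C} (+ ∃-successors)
2. Hence (E ⊓ ¬B) ⊑ B: not entailed.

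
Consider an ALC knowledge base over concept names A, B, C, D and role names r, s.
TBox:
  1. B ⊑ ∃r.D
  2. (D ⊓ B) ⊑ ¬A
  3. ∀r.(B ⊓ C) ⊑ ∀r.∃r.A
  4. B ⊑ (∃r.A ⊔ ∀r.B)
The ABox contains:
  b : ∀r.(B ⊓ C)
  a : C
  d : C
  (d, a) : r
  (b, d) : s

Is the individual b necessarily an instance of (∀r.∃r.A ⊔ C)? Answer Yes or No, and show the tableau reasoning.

1. b : (∀r.∃r.A ⊔ C)?  L(b) = {∀r.(B ⊓ C)} ∪ {(∃r.∀r.¬A ⊓ ¬C)}
   clash {A, ¬A} at an ∃-successor — b ∈ (∀r.∃r.A ⊔ C)
2. Hence b : (∀r.∃r.A ⊔ C): entailed.

Yes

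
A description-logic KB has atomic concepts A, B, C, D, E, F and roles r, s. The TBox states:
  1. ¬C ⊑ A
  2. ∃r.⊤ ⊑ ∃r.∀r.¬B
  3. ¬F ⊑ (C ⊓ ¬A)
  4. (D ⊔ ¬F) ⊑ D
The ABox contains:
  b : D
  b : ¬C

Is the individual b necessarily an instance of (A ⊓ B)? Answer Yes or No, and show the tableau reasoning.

No

1. b : (A ⊓ B)?  L(b) = {D, ¬C} ∪ {(¬A ⊔ ¬B)}
   apply at b: ¬C⊑A
   open: L(b) ⊇ {A, D, F, ¬B, ¬C, …} — b ∉ (A ⊓ B) possible
2. Hence b : (A ⊓ B): not entailed.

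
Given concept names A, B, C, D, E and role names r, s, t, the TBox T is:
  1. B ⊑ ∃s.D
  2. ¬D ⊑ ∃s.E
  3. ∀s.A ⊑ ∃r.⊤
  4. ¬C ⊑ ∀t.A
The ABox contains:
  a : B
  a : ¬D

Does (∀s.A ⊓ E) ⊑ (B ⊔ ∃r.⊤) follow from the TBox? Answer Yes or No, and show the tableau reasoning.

Yes

1. (∀s.A ⊓ E) ⊑ (B ⊔ ∃r.⊤)  ⇔  ((∀s.A ⊓ E) ⊓ (¬B ⊓ ∀r.⊥)) unsat w.r.t. T
   all branches close; clash ⊥ at an ∃-successor
2. Hence (∀s.A ⊓ E) ⊑ (B ⊔ ∃r.⊤): entailed.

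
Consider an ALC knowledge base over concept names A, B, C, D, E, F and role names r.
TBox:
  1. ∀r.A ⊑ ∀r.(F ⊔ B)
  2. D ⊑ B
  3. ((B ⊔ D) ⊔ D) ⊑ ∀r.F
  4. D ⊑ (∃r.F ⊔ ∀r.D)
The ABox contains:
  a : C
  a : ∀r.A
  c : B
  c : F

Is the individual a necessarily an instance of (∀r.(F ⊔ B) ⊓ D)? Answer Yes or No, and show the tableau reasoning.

No

1. a : (∀r.(F ⊔ B) ⊓ D)?  L(a) = {C, ∀r.A} ∪ {(∃r.(¬F ⊓ ¬B) ⊔ ¬D)}
   apply at a: ∀r.A⊑∀r.(F ⊔ B)
   open: L(a) ⊇ {C, ¬B, ¬D, ∀r.(F ⊔ B), ∀r.A} — a ∉ (∀r.(F ⊔ B) ⊓ D) possible
2. Hence a : (∀r.(F ⊔ B) ⊓ D): not entailed.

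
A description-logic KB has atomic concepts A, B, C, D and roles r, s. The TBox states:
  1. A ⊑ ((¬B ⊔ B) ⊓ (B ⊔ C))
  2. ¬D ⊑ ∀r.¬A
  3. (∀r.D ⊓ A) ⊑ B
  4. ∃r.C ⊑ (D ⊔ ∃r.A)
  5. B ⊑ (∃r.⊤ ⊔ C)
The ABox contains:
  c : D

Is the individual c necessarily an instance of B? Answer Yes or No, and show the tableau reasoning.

No

1. c : B?  L(c) = {D} ∪ {¬B}
   open: L(c) ⊇ {D, ¬A, ¬B, ∀r.¬C, ∃r.¬D} (+ ∃-successors) — c ∉ B possible
2. Hence c : B: not entailed.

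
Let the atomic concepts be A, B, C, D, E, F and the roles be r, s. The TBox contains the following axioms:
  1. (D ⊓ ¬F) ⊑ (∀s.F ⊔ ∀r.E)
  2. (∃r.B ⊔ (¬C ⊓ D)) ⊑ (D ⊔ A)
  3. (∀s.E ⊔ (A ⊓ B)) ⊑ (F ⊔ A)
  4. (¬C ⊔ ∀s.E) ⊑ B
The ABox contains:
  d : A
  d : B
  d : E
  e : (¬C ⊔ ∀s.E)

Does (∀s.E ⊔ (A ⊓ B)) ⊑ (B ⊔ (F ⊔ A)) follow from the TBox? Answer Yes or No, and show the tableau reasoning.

Yes

1. (∀s.E ⊔ (A ⊓ B)) ⊑ (B ⊔ (F ⊔ A))  ⇔  ((∀s.E ⊔ (A ⊓ B)) ⊓ (¬B ⊓ (¬F ⊓ ¬A))) unsat w.r.t. T
   all branches close; clash {A, ¬A} at x₀
2. Hence (∀s.E ⊔ (A ⊓ B)) ⊑ (B ⊔ (F ⊔ A)): entailed.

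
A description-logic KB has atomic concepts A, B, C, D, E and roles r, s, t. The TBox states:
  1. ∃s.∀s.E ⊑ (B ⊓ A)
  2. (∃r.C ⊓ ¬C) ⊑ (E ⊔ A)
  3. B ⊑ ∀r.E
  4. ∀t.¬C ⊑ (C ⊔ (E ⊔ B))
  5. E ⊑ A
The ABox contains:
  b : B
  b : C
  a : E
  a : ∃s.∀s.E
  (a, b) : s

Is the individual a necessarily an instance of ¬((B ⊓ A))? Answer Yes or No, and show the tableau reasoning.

1. a : ¬((B ⊓ A))?  L(a) = {E, ∃s.∀s.E} ∪ {(B ⊓ A)}
   apply at a: B⊑∀r.E
   open: L(a) ⊇ {A, B, E, ∀r.E, ∀r.¬C, …} (+ ∃-successors) — a ∉ ¬((B ⊓ A)) possible
2. Hence a : ¬((B ⊓ A)): not entailed.

No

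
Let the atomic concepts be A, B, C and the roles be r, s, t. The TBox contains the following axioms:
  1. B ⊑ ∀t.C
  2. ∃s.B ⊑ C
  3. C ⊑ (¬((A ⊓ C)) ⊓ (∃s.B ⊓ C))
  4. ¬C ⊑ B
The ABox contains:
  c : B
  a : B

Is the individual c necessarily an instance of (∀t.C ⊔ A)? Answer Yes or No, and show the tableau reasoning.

1. c : (∀t.C ⊔ A)?  L(c) = {B} ∪ {(∃t.¬C ⊓ ¬A)}
   clash {C, ¬C} at an ∃-successor — c ∈ (∀t.C ⊔ A)
2. Hence c : (∀t.C ⊔ A): entailed.

Yes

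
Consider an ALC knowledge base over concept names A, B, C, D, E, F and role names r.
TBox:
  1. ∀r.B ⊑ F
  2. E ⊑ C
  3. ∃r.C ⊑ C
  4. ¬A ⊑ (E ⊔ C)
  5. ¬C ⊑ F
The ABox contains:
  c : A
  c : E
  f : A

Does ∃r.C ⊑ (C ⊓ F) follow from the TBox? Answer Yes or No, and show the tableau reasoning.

No

1. ∃r.C ⊑ (C ⊓ F)  ⇔  (∃r.C ⊓ (¬C ⊔ ¬F)) unsat w.r.t. T
   apply at x₀: ∃r.C⊑C
   open: L(x₀) ⊇ {A, C, ¬F, ∃r.C, ∃r.¬B} (+ ∃-successors)
2. Hence ∃r.C ⊑ (C ⊓ F): not entailed.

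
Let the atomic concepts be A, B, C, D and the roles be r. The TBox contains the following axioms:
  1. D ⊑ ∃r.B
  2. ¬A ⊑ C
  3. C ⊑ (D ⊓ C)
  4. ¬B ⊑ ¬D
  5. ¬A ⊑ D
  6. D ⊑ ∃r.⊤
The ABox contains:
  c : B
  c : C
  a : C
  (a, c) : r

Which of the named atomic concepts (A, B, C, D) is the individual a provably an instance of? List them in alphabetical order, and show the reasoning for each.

1. a : A?  L(a) = {C} ∪ {¬A}
   apply at a: C⊑(D ⊓ C); ¬A⊑D
   open: L(a) ⊇ {B, C, D, ¬A, ∃r.B, …} (+ ∃-successors) — a ∉ A possible
2. a : B?  L(a) = {C} ∪ {¬B}
   clash {D, ¬D} at a — a ∈ B
3. a : C?  L(a) = {C} ∪ {¬C}
   clash {C, ¬C} at a — a ∈ C
4. a : D?  L(a) = {C} ∪ {¬D}
   clash {D, ¬D} at a — a ∈ D
5. Entailed for a: {B, C, D}

{B, C, D}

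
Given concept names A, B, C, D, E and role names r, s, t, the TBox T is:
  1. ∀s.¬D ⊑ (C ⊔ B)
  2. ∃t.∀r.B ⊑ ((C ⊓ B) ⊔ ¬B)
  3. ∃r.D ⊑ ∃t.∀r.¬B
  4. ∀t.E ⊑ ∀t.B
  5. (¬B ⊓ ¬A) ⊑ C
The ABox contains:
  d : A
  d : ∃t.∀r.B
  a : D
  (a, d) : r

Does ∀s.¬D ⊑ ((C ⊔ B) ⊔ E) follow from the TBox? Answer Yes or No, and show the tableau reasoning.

Yes

1. ∀s.¬D ⊑ ((C ⊔ B) ⊔ E)  ⇔  (∀s.¬D ⊓ ((¬C ⊓ ¬B) ⊓ ¬E)) unsat w.r.t. T
   all branches close; clash {C, ¬C} at x₀
2. Hence ∀s.¬D ⊑ ((C ⊔ B) ⊔ E): entailed.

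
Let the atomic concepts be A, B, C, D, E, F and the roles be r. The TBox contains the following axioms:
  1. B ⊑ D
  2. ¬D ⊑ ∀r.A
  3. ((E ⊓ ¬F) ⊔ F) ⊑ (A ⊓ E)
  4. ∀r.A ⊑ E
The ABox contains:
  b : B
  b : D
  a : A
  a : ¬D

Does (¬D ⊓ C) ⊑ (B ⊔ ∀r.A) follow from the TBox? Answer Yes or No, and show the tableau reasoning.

Yes

1. (¬D ⊓ C) ⊑ (B ⊔ ∀r.A)  ⇔  ((¬D ⊓ C) ⊓ (¬B ⊓ ∃r.¬A)) unsat w.r.t. T
   all branches close; clash {A, ¬A} at an ∃-successor
2. Hence (¬D ⊓ C) ⊑ (B ⊔ ∀r.A): entailed.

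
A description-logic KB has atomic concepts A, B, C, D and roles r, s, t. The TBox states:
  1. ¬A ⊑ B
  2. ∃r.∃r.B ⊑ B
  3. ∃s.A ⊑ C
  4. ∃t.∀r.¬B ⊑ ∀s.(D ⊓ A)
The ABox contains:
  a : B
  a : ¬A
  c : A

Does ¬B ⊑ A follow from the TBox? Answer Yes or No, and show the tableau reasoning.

Yes

1. ¬B ⊑ A  ⇔  (¬B ⊓ ¬A) unsat w.r.t. T
   all branches close; clash {B, ¬B} at x₀
2. Hence ¬B ⊑ A: entailed.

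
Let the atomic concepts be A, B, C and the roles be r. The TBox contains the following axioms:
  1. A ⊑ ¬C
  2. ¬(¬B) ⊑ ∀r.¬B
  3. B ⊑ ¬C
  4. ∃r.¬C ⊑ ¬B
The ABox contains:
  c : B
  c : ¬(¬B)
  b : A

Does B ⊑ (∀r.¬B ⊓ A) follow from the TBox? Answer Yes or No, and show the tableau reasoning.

1. B ⊑ (∀r.¬B ⊓ A)  ⇔  (B ⊓ (∃r.B ⊔ ¬A)) unsat w.r.t. T
   apply at x₀: ¬(¬B)⊑∀r.¬B; B⊑¬C
   open: L(x₀) ⊇ {B, ¬A, ¬C, ∀r.C, ∀r.¬B}
2. Hence B ⊑ (∀r.¬B ⊓ A): not entailed.

No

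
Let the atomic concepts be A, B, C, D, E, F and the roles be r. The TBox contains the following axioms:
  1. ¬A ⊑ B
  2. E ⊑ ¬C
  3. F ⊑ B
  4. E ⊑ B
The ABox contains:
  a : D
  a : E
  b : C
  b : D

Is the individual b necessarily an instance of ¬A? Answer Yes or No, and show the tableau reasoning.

No

1. b : ¬A?  L(b) = {C, D} ∪ {A}
   open: L(b) ⊇ {A, C, D, ¬E, ¬F} — b ∉ ¬A possible
2. Hence b : ¬A: not entailed.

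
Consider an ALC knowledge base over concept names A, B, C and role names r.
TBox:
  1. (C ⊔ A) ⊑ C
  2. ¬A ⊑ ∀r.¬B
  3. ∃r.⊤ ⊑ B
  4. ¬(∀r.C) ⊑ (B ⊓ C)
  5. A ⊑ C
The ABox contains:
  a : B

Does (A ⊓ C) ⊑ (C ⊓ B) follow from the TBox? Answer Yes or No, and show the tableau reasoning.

No

1. (A ⊓ C) ⊑ (C ⊓ B)  ⇔  ((A ⊓ C) ⊓ (¬C ⊔ ¬B)) unsat w.r.t. T
   open: L(x₀) ⊇ {A, C, ¬B, ∀r.C, ∀r.⊥}
2. Hence (A ⊓ C) ⊑ (C ⊓ B): not entailed.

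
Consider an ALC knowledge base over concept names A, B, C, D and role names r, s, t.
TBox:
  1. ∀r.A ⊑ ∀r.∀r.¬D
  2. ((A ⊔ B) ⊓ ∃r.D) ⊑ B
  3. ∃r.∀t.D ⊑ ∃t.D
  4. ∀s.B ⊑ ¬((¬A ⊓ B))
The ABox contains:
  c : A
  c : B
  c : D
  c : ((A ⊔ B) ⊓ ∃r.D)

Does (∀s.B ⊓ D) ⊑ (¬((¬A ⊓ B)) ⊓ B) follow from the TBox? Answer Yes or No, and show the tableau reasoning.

1. (∀s.B ⊓ D) ⊑ (¬((¬A ⊓ B)) ⊓ B)  ⇔  ((∀s.B ⊓ D) ⊓ ((¬A ⊓ B) ⊔ ¬B)) unsat w.r.t. T
   apply at x₀: ∀s.B⊑¬((¬A ⊓ B))
   open: L(x₀) ⊇ {D, ¬A, ¬B, ∀r.∃t.¬D, ∀s.B, …} (+ ∃-successors)
2. Hence (∀s.B ⊓ D) ⊑ (¬((¬A ⊓ B)) ⊓ B): not entailed.

No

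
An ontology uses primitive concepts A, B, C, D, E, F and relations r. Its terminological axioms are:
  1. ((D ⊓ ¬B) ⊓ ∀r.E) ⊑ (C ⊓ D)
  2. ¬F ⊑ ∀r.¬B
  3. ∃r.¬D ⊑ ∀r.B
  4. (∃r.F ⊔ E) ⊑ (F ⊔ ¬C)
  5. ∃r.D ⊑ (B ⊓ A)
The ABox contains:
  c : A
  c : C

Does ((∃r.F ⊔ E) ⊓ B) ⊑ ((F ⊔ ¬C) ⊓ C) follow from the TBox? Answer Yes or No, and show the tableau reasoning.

No

1. ((∃r.F ⊔ E) ⊓ B) ⊑ ((F ⊔ ¬C) ⊓ C)  ⇔  (((∃r.F ⊔ E) ⊓ B) ⊓ ((¬F ⊓ C) ⊔ ¬C)) unsat w.r.t. T
   apply at x₀: (∃r.F ⊔ E)⊑(F ⊔ ¬C)
   open: L(x₀) ⊇ {A, B, F, ¬C, ∀r.D, …} (+ ∃-successors)
2. Hence ((∃r.F ⊔ E) ⊓ B) ⊑ ((F ⊔ ¬C) ⊓ C): not entailed.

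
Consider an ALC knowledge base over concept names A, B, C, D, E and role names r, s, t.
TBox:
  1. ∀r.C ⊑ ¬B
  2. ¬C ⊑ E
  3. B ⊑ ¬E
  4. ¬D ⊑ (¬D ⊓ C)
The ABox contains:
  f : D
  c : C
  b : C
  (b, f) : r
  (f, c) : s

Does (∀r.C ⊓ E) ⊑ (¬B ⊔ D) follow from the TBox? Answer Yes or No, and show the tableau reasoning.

1. (∀r.C ⊓ E) ⊑ (¬B ⊔ D)  ⇔  ((∀r.C ⊓ E) ⊓ (B ⊓ ¬D)) unsat w.r.t. T
   all branches close; clash {E, ¬E} at x₀
2. Hence (∀r.C ⊓ E) ⊑ (¬B ⊔ D): entailed.

Yes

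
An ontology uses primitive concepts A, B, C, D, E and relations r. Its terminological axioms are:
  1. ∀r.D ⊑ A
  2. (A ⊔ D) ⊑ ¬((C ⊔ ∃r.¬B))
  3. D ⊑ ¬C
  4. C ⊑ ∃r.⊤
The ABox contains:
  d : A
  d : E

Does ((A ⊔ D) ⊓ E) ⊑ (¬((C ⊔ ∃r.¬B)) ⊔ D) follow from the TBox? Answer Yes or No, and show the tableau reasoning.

Yes

1. ((A ⊔ D) ⊓ E) ⊑ (¬((C ⊔ ∃r.¬B)) ⊔ D)  ⇔  (((A ⊔ D) ⊓ E) ⊓ ((C ⊔ ∃r.¬B) ⊓ ¬D)) unsat w.r.t. T
   all branches close; clash {D, ¬D} at x₀
2. Hence ((A ⊔ D) ⊓ E) ⊑ (¬((C ⊔ ∃r.¬B)) ⊔ D): entailed.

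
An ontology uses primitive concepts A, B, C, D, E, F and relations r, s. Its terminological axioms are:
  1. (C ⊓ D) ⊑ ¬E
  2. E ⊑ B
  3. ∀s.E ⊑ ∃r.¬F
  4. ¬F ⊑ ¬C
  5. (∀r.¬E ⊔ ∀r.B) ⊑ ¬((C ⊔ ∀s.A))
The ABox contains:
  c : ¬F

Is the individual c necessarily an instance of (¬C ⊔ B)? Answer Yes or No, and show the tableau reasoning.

Yes

1. c : (¬C ⊔ B)?  L(c) = {¬F} ∪ {(C ⊓ ¬B)}
   clash {C, ¬C} at c — c ∈ (¬C ⊔ B)
2. Hence c : (¬C ⊔ B): entailed.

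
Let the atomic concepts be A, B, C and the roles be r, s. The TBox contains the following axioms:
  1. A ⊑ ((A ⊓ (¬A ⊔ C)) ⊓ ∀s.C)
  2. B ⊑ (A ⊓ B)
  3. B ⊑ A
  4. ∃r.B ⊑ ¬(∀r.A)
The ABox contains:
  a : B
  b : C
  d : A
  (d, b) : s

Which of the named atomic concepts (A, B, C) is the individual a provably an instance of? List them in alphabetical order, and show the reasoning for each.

{A, B, C}

1. a : A?  L(a) = {B} ∪ {¬A}
   clash {A, ¬A} at a — a ∈ A
2. a : B?  L(a) = {B} ∪ {¬B}
   clash {B, ¬B} at a — a ∈ B
3. a : C?  L(a) = {B} ∪ {¬C}
   clash {C, ¬C} at a — a ∈ C
4. Entailed for a: {A, B, C}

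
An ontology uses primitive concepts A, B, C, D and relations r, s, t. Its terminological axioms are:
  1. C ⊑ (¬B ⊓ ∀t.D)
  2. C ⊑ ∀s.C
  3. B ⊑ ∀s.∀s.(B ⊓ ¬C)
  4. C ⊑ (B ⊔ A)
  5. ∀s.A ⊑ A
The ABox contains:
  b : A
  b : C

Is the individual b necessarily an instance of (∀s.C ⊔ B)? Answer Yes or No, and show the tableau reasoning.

1. b : (∀s.C ⊔ B)?  L(b) = {A, C} ∪ {(∃s.¬C ⊓ ¬B)}
   clash {C, ¬C} at an ∃-successor — b ∈ (∀s.C ⊔ B)
2. Hence b : (∀s.C ⊔ B): entailed.

Yes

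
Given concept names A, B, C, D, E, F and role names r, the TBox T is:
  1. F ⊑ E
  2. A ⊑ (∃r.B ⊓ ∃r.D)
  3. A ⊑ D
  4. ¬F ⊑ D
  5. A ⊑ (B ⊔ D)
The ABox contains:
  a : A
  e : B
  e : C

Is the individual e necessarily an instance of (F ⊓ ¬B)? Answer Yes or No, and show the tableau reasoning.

No

1. e : (F ⊓ ¬B)?  L(e) = {B, C} ∪ {(¬F ⊔ B)}
   open: L(e) ⊇ {B, C, E, F, ¬A} — e ∉ (F ⊓ ¬B) possible
2. Hence e : (F ⊓ ¬B): not entailed.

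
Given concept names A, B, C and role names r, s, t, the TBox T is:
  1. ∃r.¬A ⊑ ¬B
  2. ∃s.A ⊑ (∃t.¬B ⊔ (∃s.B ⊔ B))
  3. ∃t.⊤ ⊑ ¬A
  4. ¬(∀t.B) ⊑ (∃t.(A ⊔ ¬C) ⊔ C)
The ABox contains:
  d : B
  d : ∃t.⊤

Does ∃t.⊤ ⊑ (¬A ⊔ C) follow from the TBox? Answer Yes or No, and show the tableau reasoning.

Yes

1. ∃t.⊤ ⊑ (¬A ⊔ C)  ⇔  (∃t.⊤ ⊓ (A ⊓ ¬C)) unsat w.r.t. T
   all branches close; clash {A, ¬A} at x₀
2. Hence ∃t.⊤ ⊑ (¬A ⊔ C): entailed.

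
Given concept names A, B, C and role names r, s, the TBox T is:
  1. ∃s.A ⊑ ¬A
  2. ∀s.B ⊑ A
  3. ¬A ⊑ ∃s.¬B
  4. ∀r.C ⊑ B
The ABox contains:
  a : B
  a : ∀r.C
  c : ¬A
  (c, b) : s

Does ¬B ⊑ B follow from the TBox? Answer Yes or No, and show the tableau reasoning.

1. ¬B ⊑ B  ⇔  (¬B ⊓ ¬B) unsat w.r.t. T
   open: L(x₀) ⊇ {A, ¬B, ∀s.¬A, ∃r.¬C} (+ ∃-successors)
2. Hence ¬B ⊑ B: not entailed.

No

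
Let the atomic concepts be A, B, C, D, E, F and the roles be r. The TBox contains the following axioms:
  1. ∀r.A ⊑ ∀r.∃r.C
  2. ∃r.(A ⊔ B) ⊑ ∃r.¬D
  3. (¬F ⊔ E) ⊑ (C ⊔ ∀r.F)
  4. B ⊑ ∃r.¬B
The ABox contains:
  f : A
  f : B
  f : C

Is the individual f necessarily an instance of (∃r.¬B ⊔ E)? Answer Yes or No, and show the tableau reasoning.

1. f : (∃r.¬B ⊔ E)?  L(f) = {A, B, C} ∪ {(∀r.B ⊓ ¬E)}
   clash {B, ¬B} at an ∃-successor — f ∈ (∃r.¬B ⊔ E)
2. Hence f : (∃r.¬B ⊔ E): entailed.

Yes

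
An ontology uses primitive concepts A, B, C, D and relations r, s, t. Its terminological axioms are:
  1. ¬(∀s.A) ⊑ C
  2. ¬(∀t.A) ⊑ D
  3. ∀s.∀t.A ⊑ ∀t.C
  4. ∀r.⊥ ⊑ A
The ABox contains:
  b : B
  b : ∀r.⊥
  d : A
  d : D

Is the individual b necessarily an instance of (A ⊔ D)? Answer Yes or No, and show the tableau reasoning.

Yes

1. b : (A ⊔ D)?  L(b) = {B, ∀r.⊥} ∪ {(¬A ⊓ ¬D)}
   clash {D, ¬D} at b — b ∈ (A ⊔ D)
2. Hence b : (A ⊔ D): entailed.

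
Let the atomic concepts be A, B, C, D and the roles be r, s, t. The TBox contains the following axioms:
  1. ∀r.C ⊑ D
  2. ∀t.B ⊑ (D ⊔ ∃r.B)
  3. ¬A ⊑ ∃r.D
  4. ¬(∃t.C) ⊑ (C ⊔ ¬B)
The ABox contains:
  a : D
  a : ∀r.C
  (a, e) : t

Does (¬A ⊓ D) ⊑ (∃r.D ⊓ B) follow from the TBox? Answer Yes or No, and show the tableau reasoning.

1. (¬A ⊓ D) ⊑ (∃r.D ⊓ B)  ⇔  ((¬A ⊓ D) ⊓ (∀r.¬D ⊔ ¬B)) unsat w.r.t. T
   apply at x₀: ¬A⊑∃r.D
   open: L(x₀) ⊇ {D, ¬A, ¬B, ∃r.D, ∃t.C, …} (+ ∃-successors)
2. Hence (¬A ⊓ D) ⊑ (∃r.D ⊓ B): not entailed.

No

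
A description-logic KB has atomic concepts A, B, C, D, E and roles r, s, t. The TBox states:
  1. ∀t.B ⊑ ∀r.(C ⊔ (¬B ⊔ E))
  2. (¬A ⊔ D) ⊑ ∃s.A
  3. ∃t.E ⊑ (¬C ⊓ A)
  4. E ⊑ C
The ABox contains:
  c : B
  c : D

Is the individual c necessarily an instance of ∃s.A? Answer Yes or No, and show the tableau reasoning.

1. c : ∃s.A?  L(c) = {B, D} ∪ {∀s.¬A}
   clash {C, ¬C} at c — c ∈ ∃s.A
2. Hence c : ∃s.A: entailed.

Yes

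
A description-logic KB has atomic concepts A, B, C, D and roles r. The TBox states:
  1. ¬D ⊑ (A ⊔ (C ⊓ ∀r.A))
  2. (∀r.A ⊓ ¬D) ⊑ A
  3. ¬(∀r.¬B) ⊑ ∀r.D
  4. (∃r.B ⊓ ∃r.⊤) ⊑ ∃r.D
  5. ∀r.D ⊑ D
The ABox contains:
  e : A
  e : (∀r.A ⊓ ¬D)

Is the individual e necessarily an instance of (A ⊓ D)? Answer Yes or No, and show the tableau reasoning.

No

1. e : (A ⊓ D)?  L(e) = {A, (∀r.A ⊓ ¬D)} ∪ {(¬A ⊔ ¬D)}
   apply at e: ¬D⊑(A ⊔ (C ⊓ ∀r.A))
   open: L(e) ⊇ {A, ¬D, ∀r.A, ∀r.¬B, ∃r.¬D} (+ ∃-successors) — e ∉ (A ⊓ D) possible
2. Hence e : (A ⊓ D): not entailed.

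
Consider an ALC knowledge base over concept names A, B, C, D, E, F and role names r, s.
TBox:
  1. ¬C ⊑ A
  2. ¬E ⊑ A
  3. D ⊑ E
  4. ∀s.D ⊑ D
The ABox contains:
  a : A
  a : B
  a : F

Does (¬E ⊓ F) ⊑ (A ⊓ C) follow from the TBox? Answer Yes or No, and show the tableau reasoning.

1. (¬E ⊓ F) ⊑ (A ⊓ C)  ⇔  ((¬E ⊓ F) ⊓ (¬A ⊔ ¬C)) unsat w.r.t. T
   apply at x₀: ¬E⊑A
   open: L(x₀) ⊇ {A, F, ¬C, ¬D, ¬E, …} (+ ∃-successors)
2. Hence (¬E ⊓ F) ⊑ (A ⊓ C): not entailed.

No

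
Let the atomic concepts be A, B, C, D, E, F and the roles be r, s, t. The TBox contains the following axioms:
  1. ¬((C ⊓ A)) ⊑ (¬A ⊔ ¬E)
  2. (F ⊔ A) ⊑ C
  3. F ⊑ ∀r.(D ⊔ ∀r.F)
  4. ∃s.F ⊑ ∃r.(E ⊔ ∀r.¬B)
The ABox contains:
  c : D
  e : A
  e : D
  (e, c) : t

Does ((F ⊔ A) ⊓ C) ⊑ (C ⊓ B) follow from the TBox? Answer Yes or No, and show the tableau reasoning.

No

1. ((F ⊔ A) ⊓ C) ⊑ (C ⊓ B)  ⇔  (((F ⊔ A) ⊓ C) ⊓ (¬C ⊔ ¬B)) unsat w.r.t. T
   open: L(x₀) ⊇ {A, C, F, ¬B, ∀r.(D ⊔ ∀r.F), …}
2. Hence ((F ⊔ A) ⊓ C) ⊑ (C ⊓ B): not entailed.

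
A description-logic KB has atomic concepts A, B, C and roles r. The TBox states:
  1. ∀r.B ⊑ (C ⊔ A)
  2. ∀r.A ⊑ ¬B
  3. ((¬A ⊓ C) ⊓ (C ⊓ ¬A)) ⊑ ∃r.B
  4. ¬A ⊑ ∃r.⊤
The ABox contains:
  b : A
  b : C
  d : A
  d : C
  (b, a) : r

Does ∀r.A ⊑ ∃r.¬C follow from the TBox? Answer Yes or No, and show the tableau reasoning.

No

1. ∀r.A ⊑ ∃r.¬C  ⇔  (∀r.A ⊓ ∀r.C) unsat w.r.t. T
   apply at x₀: ∀r.A⊑¬B
   open: L(x₀) ⊇ {A, ¬B, ∀r.A, ∀r.C, ∃r.¬B} (+ ∃-successors)
2. Hence ∀r.A ⊑ ∃r.¬C: not entailed.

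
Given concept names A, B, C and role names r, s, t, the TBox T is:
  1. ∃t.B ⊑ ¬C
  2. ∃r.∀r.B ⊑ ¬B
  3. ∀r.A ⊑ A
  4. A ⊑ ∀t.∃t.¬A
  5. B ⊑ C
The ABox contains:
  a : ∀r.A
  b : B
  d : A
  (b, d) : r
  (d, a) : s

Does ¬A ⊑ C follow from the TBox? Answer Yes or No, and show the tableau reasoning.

1. ¬A ⊑ C  ⇔  (¬A ⊓ ¬C) unsat w.r.t. T
   open: L(x₀) ⊇ {¬A, ¬B, ¬C, ∃r.¬A} (+ ∃-successors)
2. Hence ¬A ⊑ C: not entailed.

No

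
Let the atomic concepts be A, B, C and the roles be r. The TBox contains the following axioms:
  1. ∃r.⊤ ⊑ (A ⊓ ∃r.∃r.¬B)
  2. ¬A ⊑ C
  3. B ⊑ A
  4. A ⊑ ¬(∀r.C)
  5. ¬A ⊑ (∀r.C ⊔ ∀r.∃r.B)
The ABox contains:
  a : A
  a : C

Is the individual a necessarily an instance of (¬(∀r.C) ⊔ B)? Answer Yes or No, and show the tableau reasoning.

Yes

1. a : (¬(∀r.C) ⊔ B)?  L(a) = {A, C} ∪ {(∀r.C ⊓ ¬B)}
   clash {C, ¬C} at an ∃-successor — a ∈ (¬(∀r.C) ⊔ B)
2. Hence a : (¬(∀r.C) ⊔ B): entailed.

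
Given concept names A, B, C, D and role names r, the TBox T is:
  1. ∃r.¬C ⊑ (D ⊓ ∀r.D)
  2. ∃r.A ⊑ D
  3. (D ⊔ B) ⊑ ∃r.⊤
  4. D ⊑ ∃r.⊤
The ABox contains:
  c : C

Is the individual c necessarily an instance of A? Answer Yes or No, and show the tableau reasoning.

1. c : A?  L(c) = {C} ∪ {¬A}
   open: L(c) ⊇ {C, ¬A, ¬B, ¬D, ∀r.C, …} — c ∉ A possible
2. Hence c : A: not entailed.

No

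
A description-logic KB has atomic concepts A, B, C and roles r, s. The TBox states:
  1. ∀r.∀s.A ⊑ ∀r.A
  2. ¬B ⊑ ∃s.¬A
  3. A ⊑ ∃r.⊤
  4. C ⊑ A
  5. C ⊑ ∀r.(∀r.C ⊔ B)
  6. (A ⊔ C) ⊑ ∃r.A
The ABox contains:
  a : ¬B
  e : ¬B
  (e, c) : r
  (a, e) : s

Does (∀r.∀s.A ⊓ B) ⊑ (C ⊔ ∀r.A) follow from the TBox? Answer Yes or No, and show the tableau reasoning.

Yes

1. (∀r.∀s.A ⊓ B) ⊑ (C ⊔ ∀r.A)  ⇔  ((∀r.∀s.A ⊓ B) ⊓ (¬C ⊓ ∃r.¬A)) unsat w.r.t. T
   all branches close; clash {A, ¬A} at an ∃-successor
2. Hence (∀r.∀s.A ⊓ B) ⊑ (C ⊔ ∀r.A): entailed.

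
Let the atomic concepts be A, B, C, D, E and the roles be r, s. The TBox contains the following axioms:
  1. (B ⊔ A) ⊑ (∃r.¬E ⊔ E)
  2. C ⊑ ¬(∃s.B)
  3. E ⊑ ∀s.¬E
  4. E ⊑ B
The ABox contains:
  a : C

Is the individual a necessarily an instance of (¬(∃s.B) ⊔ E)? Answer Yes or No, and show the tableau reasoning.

Yes

1. a : (¬(∃s.B) ⊔ E)?  L(a) = {C} ∪ {(∃s.B ⊓ ¬E)}
   clash {E, ¬E} at a — a ∈ (¬(∃s.B) ⊔ E)
2. Hence a : (¬(∃s.B) ⊔ E): entailed.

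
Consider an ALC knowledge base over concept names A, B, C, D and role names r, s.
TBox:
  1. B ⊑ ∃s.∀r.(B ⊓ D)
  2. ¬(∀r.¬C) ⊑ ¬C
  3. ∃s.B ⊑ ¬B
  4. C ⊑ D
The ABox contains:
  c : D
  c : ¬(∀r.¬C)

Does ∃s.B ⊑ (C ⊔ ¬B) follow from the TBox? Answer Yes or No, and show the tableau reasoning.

1. ∃s.B ⊑ (C ⊔ ¬B)  ⇔  (∃s.B ⊓ (¬C ⊓ B)) unsat w.r.t. T
   all branches close; clash {B, ¬B} at x₀
2. Hence ∃s.B ⊑ (C ⊔ ¬B): entailed.

Yes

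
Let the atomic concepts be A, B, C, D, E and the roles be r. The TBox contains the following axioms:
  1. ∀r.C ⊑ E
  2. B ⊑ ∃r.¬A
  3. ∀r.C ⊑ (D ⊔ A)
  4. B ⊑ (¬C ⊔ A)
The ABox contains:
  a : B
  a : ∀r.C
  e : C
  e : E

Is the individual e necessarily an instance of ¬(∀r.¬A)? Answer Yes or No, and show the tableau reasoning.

No

1. e : ¬(∀r.¬A)?  L(e) = {C, E} ∪ {∀r.¬A}
   open: L(e) ⊇ {C, E, ¬B, ∀r.¬A, ∃r.¬C} (+ ∃-successors) — e ∉ ¬(∀r.¬A) possible
2. Hence e : ¬(∀r.¬A): not entailed.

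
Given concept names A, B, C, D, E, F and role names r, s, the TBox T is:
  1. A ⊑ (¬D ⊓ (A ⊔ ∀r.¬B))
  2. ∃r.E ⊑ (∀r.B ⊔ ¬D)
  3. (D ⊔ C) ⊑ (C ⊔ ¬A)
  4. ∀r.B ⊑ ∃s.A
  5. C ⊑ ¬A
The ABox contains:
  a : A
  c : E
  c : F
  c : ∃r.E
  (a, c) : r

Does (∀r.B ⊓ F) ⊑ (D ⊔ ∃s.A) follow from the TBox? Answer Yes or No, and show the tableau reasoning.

1. (∀r.B ⊓ F) ⊑ (D ⊔ ∃s.A)  ⇔  ((∀r.B ⊓ F) ⊓ (¬D ⊓ ∀s.¬A)) unsat w.r.t. T
   all branches close; clash {A, ¬A} at an ∃-successor
2. Hence (∀r.B ⊓ F) ⊑ (D ⊔ ∃s.A): entailed.

Yes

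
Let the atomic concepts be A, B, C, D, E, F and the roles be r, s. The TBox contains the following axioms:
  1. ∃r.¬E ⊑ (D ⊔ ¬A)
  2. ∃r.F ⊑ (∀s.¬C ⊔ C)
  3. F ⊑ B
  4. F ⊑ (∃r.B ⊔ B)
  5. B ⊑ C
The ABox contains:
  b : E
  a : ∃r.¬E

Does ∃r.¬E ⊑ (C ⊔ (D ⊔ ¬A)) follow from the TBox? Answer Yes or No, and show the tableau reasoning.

Yes

1. ∃r.¬E ⊑ (C ⊔ (D ⊔ ¬A))  ⇔  (∃r.¬E ⊓ (¬C ⊓ (¬D ⊓ A))) unsat w.r.t. T
   all branches close; clash {C, ¬C} at x₀
2. Hence ∃r.¬E ⊑ (C ⊔ (D ⊔ ¬A)): entailed.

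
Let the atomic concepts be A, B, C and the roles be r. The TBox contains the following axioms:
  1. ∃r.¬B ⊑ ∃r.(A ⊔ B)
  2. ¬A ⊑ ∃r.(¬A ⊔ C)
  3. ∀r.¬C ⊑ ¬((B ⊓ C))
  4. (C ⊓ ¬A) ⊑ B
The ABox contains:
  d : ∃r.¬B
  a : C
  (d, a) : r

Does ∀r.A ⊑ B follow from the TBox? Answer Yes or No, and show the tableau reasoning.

1. ∀r.A ⊑ B  ⇔  (∀r.A ⊓ ¬B) unsat w.r.t. T
   open: L(x₀) ⊇ {A, ¬B, ¬C, ∀r.A, ∀r.B, …} (+ ∃-successors)
2. Hence ∀r.A ⊑ B: not entailed.

No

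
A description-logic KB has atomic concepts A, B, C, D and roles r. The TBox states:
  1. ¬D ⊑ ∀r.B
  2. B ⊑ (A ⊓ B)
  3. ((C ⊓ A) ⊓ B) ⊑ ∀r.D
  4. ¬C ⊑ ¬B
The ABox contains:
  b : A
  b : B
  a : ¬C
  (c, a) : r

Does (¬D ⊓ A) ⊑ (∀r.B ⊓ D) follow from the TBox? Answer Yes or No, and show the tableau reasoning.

No

1. (¬D ⊓ A) ⊑ (∀r.B ⊓ D)  ⇔  ((¬D ⊓ A) ⊓ (∃r.¬B ⊔ ¬D)) unsat w.r.t. T
   apply at x₀: ¬D⊑∀r.B
   open: L(x₀) ⊇ {A, C, ¬B, ¬D, ∀r.B}
2. Hence (¬D ⊓ A) ⊑ (∀r.B ⊓ D): not entailed.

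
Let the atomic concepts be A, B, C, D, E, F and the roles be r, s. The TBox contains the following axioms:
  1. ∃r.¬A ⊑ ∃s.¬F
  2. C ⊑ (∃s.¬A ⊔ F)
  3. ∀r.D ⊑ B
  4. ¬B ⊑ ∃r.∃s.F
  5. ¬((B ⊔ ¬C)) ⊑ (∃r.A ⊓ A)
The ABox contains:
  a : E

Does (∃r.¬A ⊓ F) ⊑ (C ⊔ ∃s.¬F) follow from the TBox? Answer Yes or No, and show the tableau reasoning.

1. (∃r.¬A ⊓ F) ⊑ (C ⊔ ∃s.¬F)  ⇔  ((∃r.¬A ⊓ F) ⊓ (¬C ⊓ ∀s.F)) unsat w.r.t. T
   all branches close; clash {F, ¬F} at an ∃-successor
2. Hence (∃r.¬A ⊓ F) ⊑ (C ⊔ ∃s.¬F): entailed.

Yes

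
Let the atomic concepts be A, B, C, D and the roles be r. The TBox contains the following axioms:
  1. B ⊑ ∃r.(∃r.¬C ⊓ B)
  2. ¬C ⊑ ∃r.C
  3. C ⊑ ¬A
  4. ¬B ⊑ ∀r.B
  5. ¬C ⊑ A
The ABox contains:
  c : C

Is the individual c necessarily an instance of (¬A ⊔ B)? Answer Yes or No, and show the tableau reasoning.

Yes

1. c : (¬A ⊔ B)?  L(c) = {C} ∪ {(A ⊓ ¬B)}
   clash {A, ¬A} at c — c ∈ (¬A ⊔ B)
2. Hence c : (¬A ⊔ B): entailed.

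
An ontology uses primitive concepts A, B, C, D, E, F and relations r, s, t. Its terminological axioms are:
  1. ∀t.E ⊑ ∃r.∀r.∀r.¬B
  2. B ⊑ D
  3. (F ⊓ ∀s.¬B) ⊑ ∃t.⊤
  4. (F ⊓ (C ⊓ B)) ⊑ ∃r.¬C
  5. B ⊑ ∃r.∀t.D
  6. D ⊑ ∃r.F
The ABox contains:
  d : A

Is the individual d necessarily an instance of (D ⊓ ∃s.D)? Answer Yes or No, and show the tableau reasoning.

1. d : (D ⊓ ∃s.D)?  L(d) = {A} ∪ {(¬D ⊔ ∀s.¬D)}
   open: L(d) ⊇ {A, ¬B, ¬D, ¬F, ∃t.¬E} (+ ∃-successors) — d ∉ (D ⊓ ∃s.D) possible
2. Hence d : (D ⊓ ∃s.D): not entailed.

No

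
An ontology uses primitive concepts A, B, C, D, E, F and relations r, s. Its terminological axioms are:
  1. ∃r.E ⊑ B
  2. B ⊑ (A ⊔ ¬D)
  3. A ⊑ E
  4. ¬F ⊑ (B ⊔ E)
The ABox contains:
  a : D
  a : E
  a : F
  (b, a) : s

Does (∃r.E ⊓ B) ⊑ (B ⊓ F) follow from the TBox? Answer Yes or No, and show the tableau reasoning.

No

1. (∃r.E ⊓ B) ⊑ (B ⊓ F)  ⇔  ((∃r.E ⊓ B) ⊓ (¬B ⊔ ¬F)) unsat w.r.t. T
   apply at x₀: B⊑(A ⊔ ¬D)
   open: L(x₀) ⊇ {B, ¬A, ¬D, ¬F, ∃r.E} (+ ∃-successors)
2. Hence (∃r.E ⊓ B) ⊑ (B ⊓ F): not entailed.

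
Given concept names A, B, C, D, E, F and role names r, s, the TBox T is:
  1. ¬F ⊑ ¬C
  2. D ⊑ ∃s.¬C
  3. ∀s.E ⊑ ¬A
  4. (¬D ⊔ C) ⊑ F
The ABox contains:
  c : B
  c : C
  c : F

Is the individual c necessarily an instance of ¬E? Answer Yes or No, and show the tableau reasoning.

1. c : ¬E?  L(c) = {B, C, F} ∪ {E}
   open: L(c) ⊇ {B, C, E, F, ¬D, …} (+ ∃-successors) — c ∉ ¬E possible
2. Hence c : ¬E: not entailed.

No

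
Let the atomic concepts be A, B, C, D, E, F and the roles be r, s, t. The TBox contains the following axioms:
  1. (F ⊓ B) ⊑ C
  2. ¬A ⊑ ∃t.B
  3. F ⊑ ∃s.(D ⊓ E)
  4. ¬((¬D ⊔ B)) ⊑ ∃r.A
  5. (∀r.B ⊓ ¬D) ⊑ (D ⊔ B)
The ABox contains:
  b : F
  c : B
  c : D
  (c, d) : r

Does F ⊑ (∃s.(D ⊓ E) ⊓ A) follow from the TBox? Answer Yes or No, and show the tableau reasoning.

1. F ⊑ (∃s.(D ⊓ E) ⊓ A)  ⇔  (F ⊓ (∀s.(¬D ⊔ ¬E) ⊔ ¬A)) unsat w.r.t. T
   apply at x₀: F⊑∃s.(D ⊓ E)
   open: L(x₀) ⊇ {F, ¬A, ¬B, ¬D, ∃r.¬B, …} (+ ∃-successors)
2. Hence F ⊑ (∃s.(D ⊓ E) ⊓ A): not entailed.

No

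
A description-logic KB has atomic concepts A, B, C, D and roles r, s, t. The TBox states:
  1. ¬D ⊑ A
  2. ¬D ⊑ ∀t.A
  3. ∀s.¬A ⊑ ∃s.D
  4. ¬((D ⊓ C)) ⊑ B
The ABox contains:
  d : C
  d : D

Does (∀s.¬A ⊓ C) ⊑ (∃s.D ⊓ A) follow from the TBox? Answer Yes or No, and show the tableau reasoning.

1. (∀s.¬A ⊓ C) ⊑ (∃s.D ⊓ A)  ⇔  ((∀s.¬A ⊓ C) ⊓ (∀s.¬D ⊔ ¬A)) unsat w.r.t. T
   apply at x₀: ∀s.¬A⊑∃s.D
   open: L(x₀) ⊇ {C, D, ¬A, ∀s.¬A, ∃s.D} (+ ∃-successors)
2. Hence (∀s.¬A ⊓ C) ⊑ (∃s.D ⊓ A): not entailed.

No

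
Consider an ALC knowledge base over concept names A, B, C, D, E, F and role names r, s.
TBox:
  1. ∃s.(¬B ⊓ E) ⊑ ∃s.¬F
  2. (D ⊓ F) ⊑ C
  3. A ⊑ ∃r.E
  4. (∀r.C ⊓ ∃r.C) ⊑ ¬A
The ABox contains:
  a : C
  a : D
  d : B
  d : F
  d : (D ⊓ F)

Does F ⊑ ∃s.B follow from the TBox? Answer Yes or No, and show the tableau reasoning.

No

1. F ⊑ ∃s.B  ⇔  (F ⊓ ∀s.¬B) unsat w.r.t. T
   open: L(x₀) ⊇ {F, ¬A, ¬D, ∀s.(B ⊔ ¬E), ∀s.¬B}
2. Hence F ⊑ ∃s.B: not entailed.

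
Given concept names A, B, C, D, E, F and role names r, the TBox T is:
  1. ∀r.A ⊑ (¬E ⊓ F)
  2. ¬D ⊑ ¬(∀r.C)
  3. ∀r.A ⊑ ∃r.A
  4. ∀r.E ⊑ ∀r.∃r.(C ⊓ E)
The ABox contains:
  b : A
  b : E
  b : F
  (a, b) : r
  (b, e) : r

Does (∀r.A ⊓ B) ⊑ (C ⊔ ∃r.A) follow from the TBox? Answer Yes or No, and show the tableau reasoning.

Yes

1. (∀r.A ⊓ B) ⊑ (C ⊔ ∃r.A)  ⇔  ((∀r.A ⊓ B) ⊓ (¬C ⊓ ∀r.¬A)) unsat w.r.t. T
   all branches close; clash {A, ¬A} at an ∃-successor
2. Hence (∀r.A ⊓ B) ⊑ (C ⊔ ∃r.A): entailed.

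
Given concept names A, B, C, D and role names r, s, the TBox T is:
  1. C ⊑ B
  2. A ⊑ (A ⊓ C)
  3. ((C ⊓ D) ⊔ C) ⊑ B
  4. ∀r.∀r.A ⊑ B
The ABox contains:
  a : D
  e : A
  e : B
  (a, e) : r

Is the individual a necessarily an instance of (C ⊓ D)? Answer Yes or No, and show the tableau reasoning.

1. a : (C ⊓ D)?  L(a) = {D} ∪ {(¬C ⊔ ¬D)}
   open: L(a) ⊇ {D, ¬A, ¬C, ∃r.∃r.¬A} (+ ∃-successors) — a ∉ (C ⊓ D) possible
2. Hence a : (C ⊓ D): not entailed.

No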